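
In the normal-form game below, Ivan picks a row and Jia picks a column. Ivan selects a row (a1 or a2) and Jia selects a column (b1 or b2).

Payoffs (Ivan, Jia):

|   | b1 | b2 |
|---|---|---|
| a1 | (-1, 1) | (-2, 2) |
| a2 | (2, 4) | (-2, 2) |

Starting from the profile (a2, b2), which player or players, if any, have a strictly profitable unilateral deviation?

Jia

Ivan at (a2, b2) earns -2; deviating to a1 yields -2 — not better.
Jia earns 2; deviating to b1 yields 4 — a strict improvement.
Only Jia has a strictly profitable deviation.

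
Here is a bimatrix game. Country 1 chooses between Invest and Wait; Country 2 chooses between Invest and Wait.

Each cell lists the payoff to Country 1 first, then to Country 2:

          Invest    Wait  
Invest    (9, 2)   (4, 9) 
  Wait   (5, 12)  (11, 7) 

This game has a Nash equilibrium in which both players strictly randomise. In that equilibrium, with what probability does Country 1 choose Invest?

Let p be the probability that Country 1 plays Invest. In a completely mixed equilibrium, Country 2 must be indifferent between Invest and Wait.
Country 2's expected payoff from Invest is 2p + 12(1−p); from Wait it is 9p + 7(1−p).
Setting these equal: −10p + 12 = 2p + 7, so p = 5/12.

5/12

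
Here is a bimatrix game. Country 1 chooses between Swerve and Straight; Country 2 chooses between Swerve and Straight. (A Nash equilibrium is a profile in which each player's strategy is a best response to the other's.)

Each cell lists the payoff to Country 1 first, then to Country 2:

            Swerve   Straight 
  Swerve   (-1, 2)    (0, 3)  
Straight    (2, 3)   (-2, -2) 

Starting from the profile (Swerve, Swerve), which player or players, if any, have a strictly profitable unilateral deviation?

Both

Country 1 at (Swerve, Swerve) earns -1; deviating to Straight yields 2 — a strict improvement.
Country 2 earns 2; deviating to Straight yields 3 — a strict improvement.
Both Country 1 and Country 2 have strictly profitable deviations.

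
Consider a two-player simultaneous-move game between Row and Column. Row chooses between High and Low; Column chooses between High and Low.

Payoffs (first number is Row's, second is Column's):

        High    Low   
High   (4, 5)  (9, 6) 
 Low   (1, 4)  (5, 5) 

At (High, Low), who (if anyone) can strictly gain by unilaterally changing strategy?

Row at (High, Low) earns 9; deviating to Low yields 5 — not better.
Column earns 6; deviating to High yields 5 — not better.
Neither player can strictly improve; the profile is a Nash equilibrium.

Neither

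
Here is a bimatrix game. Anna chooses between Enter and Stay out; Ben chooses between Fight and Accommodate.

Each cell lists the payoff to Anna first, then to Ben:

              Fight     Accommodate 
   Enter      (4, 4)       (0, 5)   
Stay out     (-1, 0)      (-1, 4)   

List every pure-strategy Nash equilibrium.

(Enter, Fight): Ben prefers Accommodate (5 > 4) — not an equilibrium.
(Enter, Accommodate): Anna gets 0 ≥ -1 from Stay out, and Ben gets 5 ≥ 4 from Fight — Nash equilibrium.
(Stay out, Fight): Anna prefers Enter (4 > -1); Ben prefers Accommodate (4 > 0) — not an equilibrium.
(Stay out, Accommodate): Anna prefers Enter (0 > -1) — not an equilibrium.

(Enter, Accommodate)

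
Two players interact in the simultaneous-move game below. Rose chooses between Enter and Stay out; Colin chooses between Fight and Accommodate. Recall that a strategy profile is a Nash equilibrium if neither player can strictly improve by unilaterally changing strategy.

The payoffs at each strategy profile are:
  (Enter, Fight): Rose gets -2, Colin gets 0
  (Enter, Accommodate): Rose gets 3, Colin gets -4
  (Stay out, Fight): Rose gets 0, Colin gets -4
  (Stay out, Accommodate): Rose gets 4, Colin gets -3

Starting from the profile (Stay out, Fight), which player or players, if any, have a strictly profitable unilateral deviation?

Rose at (Stay out, Fight) earns 0; deviating to Enter yields -2 — not better.
Colin earns -4; deviating to Accommodate yields -3 — a strict improvement.
Only Colin has a strictly profitable deviation.

Colin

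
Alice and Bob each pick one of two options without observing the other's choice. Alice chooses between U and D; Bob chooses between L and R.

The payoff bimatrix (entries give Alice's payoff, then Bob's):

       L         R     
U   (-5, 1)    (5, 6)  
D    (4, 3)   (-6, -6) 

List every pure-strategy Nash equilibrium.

(U, R) and (D, L)

(U, L): Alice prefers D (4 > -5); Bob prefers R (6 > 1) — not an equilibrium.
(U, R): Alice gets 5 ≥ -6 from D, and Bob gets 6 ≥ 1 from L — Nash equilibrium.
(D, L): Alice gets 4 ≥ -5 from U, and Bob gets 3 ≥ -6 from R — Nash equilibrium.
(D, R): Alice prefers U (5 > -6); Bob prefers L (3 > -6) — not an equilibrium.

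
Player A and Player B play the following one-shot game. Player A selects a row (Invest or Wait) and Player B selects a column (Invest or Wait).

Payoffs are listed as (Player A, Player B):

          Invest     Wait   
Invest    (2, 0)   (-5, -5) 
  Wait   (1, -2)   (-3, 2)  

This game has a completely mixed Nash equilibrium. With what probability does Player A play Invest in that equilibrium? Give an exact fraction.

4/9

Let x be the probability that Player A plays Invest. In a completely mixed equilibrium, Player B must be indifferent between Invest and Wait.
Player B's expected payoff from Invest is −2(1−x); from Wait it is −5x + 2(1−x).
Setting these equal: 2x − 2 = −7x + 2, so x = 4/9.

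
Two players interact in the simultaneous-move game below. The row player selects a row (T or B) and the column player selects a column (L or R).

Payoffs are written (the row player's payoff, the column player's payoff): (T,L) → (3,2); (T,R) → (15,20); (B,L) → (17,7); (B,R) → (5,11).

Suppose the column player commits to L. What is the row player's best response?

B

Against L, the row player earns 3 from T and 17 from B.
So B is the best response.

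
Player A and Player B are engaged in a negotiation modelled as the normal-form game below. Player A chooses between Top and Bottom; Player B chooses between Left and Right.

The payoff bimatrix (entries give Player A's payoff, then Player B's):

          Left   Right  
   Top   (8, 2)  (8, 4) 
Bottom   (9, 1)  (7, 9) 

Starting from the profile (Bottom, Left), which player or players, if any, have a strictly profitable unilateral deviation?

Player B

Player A at (Bottom, Left) earns 9; deviating to Top yields 8 — not better.
Player B earns 1; deviating to Right yields 9 — a strict improvement.
Only Player B has a strictly profitable deviation.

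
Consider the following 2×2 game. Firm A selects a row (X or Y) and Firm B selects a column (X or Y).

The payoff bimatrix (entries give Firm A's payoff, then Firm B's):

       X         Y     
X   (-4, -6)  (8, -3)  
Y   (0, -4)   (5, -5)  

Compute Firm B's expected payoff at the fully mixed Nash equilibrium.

-9/2

First find p, the probability Firm A plays X, from Firm B's indifference between X and Y: −6p − 4(1−p) = −3p − 5(1−p), giving p = 1/4.
Since Firm B is indifferent in equilibrium, Firm B's expected payoff equals the payoff from either column against (1/4, 3/4). Using X: −6(1/4) − 4(3/4) = -9/2.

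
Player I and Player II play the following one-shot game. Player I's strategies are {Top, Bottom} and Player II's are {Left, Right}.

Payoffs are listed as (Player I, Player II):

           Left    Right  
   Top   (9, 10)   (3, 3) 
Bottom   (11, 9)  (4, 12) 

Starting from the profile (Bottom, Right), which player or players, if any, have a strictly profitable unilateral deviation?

Player I at (Bottom, Right) earns 4; deviating to Top yields 3 — not better.
Player II earns 12; deviating to Left yields 9 — not better.
Neither player can strictly improve; the profile is a Nash equilibrium.

Neither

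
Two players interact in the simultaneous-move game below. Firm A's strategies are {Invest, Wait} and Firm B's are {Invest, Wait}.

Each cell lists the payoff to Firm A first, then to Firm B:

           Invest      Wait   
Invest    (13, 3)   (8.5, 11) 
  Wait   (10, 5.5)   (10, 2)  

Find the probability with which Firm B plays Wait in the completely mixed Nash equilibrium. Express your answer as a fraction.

2/3

Let y be the probability that Firm B plays Invest. In a completely mixed equilibrium, Firm A must be indifferent between Invest and Wait.
Firm A's expected payoff from Invest is 13y + 8.5(1−y); from Wait it is 10y + 10(1−y).
Setting these equal: 4.5y + 8.5 = 10, so y = 1/3.
Therefore Firm B plays Wait with probability 1 − 1/3 = 2/3.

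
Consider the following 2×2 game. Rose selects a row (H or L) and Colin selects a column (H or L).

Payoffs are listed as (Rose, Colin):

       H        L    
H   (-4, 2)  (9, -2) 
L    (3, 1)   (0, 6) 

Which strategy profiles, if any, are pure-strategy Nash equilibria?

(H, H): Rose prefers L (3 > -4) — not an equilibrium.
(H, L): Colin prefers H (2 > -2) — not an equilibrium.
(L, H): Colin prefers L (6 > 1) — not an equilibrium.
(L, L): Rose prefers H (9 > 0) — not an equilibrium.

none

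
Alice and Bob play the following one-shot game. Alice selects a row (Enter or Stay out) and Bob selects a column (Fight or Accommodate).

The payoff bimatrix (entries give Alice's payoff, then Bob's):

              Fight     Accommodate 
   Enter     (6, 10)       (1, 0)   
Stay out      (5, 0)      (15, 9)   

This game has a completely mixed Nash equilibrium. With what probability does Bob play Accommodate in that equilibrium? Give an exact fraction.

Let y be the probability that Bob plays Fight. In a completely mixed equilibrium, Alice must be indifferent between Enter and Stay out.
Alice's expected payoff from Enter is 6y + (1−y); from Stay out it is 5y + 15(1−y).
Setting these equal: 5y + 1 = −10y + 15, so y = 14/15.
Therefore Bob plays Accommodate with probability 1 − 14/15 = 1/15.

1/15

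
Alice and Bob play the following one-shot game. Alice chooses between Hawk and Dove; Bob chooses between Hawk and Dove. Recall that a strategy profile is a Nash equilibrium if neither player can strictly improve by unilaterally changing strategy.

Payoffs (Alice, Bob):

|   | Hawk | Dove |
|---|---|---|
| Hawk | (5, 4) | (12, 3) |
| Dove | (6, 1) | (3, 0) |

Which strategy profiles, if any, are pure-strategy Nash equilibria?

(Dove, Hawk)

(Hawk, Hawk): Alice prefers Dove (6 > 5) — not an equilibrium.
(Hawk, Dove): Bob prefers Hawk (4 > 3) — not an equilibrium.
(Dove, Hawk): Alice gets 6 ≥ 5 from Hawk, and Bob gets 1 ≥ 0 from Dove — Nash equilibrium.
(Dove, Dove): Alice prefers Hawk (12 > 3); Bob prefers Hawk (1 > 0) — not an equilibrium.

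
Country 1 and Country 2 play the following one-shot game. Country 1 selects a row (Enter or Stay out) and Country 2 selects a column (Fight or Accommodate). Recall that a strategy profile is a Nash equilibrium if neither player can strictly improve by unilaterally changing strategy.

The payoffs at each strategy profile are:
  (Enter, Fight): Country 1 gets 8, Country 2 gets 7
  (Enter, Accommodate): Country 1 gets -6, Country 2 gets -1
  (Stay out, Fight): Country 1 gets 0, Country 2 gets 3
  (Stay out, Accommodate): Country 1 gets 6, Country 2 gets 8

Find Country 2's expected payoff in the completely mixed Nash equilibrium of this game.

First find p, the probability Country 1 plays Enter, from Country 2's indifference between Fight and Accommodate: 7p + 3(1−p) = −p + 8(1−p), giving p = 5/13.
Since Country 2 is indifferent in equilibrium, Country 2's expected payoff equals the payoff from either column against (5/13, 8/13). Using Fight: 7(5/13) + 3(8/13) = 59/13.

59/13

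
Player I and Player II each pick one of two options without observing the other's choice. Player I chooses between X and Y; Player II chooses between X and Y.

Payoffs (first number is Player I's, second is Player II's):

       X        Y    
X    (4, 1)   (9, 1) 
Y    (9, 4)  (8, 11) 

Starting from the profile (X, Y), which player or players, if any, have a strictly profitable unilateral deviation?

Player I at (X, Y) earns 9; deviating to Y yields 8 — not better.
Player II earns 1; deviating to X yields 1 — not better.
Neither player can strictly improve; the profile is a Nash equilibrium.

Neither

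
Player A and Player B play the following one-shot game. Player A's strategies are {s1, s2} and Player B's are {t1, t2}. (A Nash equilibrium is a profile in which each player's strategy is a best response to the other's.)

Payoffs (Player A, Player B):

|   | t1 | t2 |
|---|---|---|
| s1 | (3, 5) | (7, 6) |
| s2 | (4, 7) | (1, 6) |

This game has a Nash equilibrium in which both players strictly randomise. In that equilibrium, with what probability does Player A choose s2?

1/2

Let p be the probability that Player A plays s1. In a completely mixed equilibrium, Player B must be indifferent between t1 and t2.
Player B's expected payoff from t1 is 5p + 7(1−p); from t2 it is 6p + 6(1−p).
Setting these equal: −2p + 7 = 6, so p = 1/2.
Therefore Player A plays s2 with probability 1 − 1/2 = 1/2.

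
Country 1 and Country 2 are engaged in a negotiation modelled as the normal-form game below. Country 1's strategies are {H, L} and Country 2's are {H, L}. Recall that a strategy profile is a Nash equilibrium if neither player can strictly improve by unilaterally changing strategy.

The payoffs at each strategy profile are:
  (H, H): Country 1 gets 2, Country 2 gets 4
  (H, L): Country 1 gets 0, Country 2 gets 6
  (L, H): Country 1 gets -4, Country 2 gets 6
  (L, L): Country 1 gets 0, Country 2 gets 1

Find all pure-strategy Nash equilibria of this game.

(H, H): Country 2 prefers L (6 > 4) — not an equilibrium.
(H, L): Country 1 gets 0 ≥ 0 from L, and Country 2 gets 6 ≥ 4 from H — Nash equilibrium.
(L, H): Country 1 prefers H (2 > -4) — not an equilibrium.
(L, L): Country 2 prefers H (6 > 1) — not an equilibrium.

(H, L)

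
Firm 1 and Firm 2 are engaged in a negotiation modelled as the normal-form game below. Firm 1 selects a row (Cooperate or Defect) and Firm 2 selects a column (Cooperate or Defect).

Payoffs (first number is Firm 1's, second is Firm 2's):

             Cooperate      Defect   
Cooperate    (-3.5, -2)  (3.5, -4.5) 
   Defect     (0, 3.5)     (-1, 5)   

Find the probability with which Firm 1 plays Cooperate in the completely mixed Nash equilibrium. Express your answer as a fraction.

Let r be the probability that Firm 1 plays Cooperate. In a completely mixed equilibrium, Firm 2 must be indifferent between Cooperate and Defect.
Firm 2's expected payoff from Cooperate is −2r + 3.5(1−r); from Defect it is −4.5r + 5(1−r).
Setting these equal: −5.5r + 3.5 = −9.5r + 5, so r = 3/8.

3/8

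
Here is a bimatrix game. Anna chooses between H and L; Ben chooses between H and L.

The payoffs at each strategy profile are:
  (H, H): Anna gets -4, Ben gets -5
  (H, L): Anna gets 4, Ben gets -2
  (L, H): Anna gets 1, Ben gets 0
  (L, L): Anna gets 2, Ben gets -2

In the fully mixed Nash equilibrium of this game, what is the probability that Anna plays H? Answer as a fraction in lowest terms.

Let r be the probability that Anna plays H. In a completely mixed equilibrium, Ben must be indifferent between H and L.
Ben's expected payoff from H is −5r; from L it is −2r − 2(1−r).
Setting these equal: −5r = -2, so r = 2/5.

2/5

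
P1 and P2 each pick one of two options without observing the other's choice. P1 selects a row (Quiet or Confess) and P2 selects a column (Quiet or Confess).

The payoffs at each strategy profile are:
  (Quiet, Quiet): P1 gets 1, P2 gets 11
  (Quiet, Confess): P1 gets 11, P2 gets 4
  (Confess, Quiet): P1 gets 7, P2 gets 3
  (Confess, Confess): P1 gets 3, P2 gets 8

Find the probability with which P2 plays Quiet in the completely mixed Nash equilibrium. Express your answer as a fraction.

Let q be the probability that P2 plays Quiet. In a completely mixed equilibrium, P1 must be indifferent between Quiet and Confess.
P1's expected payoff from Quiet is q + 11(1−q); from Confess it is 7q + 3(1−q).
Setting these equal: −10q + 11 = 4q + 3, so q = 4/7.

4/7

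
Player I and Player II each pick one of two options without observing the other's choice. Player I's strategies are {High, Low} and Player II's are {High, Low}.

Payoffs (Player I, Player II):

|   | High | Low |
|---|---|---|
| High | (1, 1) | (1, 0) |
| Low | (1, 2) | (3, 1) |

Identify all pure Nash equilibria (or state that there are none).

(High, High) and (Low, High)

(High, High): Player I gets 1 ≥ 1 from Low, and Player II gets 1 ≥ 0 from Low — Nash equilibrium.
(High, Low): Player I prefers Low (3 > 1); Player II prefers High (1 > 0) — not an equilibrium.
(Low, High): Player I gets 1 ≥ 1 from High, and Player II gets 2 ≥ 1 from Low — Nash equilibrium.
(Low, Low): Player II prefers High (2 > 1) — not an equilibrium.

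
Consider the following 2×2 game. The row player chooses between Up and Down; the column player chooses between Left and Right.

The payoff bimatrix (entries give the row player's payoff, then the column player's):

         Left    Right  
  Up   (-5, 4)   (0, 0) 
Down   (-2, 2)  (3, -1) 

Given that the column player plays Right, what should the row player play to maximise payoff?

Down

Against Right, the row player earns 0 from Up and 3 from Down.
So Down is the best response.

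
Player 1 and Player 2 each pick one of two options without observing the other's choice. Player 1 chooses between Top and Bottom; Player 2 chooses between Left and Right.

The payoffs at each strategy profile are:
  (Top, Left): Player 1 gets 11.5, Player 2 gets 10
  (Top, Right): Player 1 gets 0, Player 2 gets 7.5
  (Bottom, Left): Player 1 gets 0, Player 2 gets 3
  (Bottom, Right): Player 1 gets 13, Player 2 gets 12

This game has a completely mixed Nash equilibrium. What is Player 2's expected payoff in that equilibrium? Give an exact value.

195/23

First find p, the probability Player 1 plays Top, from Player 2's indifference between Left and Right: 10p + 3(1−p) = 7.5p + 12(1−p), giving p = 18/23.
Since Player 2 is indifferent in equilibrium, Player 2's expected payoff equals the payoff from either column against (18/23, 5/23). Using Left: 10(18/23) + 3(5/23) = 195/23.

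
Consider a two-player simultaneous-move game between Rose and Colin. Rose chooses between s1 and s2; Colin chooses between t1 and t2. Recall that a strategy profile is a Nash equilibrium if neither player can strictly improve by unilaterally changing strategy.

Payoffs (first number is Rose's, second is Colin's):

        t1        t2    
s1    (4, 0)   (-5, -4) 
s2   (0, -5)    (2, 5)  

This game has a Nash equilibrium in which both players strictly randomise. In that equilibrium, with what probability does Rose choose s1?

5/7

Let x be the probability that Rose plays s1. In a completely mixed equilibrium, Colin must be indifferent between t1 and t2.
Colin's expected payoff from t1 is −5(1−x); from t2 it is −4x + 5(1−x).
Setting these equal: 5x − 5 = −9x + 5, so x = 5/7.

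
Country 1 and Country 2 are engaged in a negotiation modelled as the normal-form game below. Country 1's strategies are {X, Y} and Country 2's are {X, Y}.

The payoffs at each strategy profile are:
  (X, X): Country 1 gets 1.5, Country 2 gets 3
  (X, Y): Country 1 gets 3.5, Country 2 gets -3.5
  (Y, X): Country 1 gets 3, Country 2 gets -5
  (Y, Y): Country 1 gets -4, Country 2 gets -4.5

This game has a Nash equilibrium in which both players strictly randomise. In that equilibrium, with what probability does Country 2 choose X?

5/6

Let c be the probability that Country 2 plays X. In a completely mixed equilibrium, Country 1 must be indifferent between X and Y.
Country 1's expected payoff from X is 1.5c + 3.5(1−c); from Y it is 3c − 4(1−c).
Setting these equal: −2c + 3.5 = 7c − 4, so c = 5/6.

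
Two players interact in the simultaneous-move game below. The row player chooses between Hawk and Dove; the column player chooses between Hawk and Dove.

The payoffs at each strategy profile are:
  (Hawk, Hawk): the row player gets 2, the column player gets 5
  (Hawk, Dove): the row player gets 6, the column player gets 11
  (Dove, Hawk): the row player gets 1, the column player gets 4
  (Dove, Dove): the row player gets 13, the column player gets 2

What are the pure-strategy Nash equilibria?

(Hawk, Hawk): the column player prefers Dove (11 > 5) — not an equilibrium.
(Hawk, Dove): the row player prefers Dove (13 > 6) — not an equilibrium.
(Dove, Hawk): the row player prefers Hawk (2 > 1) — not an equilibrium.
(Dove, Dove): the column player prefers Hawk (4 > 2) — not an equilibrium.

none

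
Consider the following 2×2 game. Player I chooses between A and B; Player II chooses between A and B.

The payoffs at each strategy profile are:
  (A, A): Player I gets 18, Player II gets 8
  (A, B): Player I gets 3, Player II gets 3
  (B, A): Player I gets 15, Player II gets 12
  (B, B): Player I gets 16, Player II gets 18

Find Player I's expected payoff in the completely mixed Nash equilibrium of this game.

243/16

First find q, the probability Player II plays A, from Player I's indifference between A and B: 18q + 3(1−q) = 15q + 16(1−q), giving q = 13/16.
Since Player I is indifferent in equilibrium, Player I's expected payoff equals the payoff from either row against (13/16, 3/16). Using A: 18(13/16) + 3(3/16) = 243/16.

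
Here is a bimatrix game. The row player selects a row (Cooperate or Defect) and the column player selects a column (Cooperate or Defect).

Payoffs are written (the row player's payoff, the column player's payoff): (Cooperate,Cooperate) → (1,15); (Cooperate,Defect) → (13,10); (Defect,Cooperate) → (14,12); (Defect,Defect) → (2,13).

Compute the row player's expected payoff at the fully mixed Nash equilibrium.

15/2

First find q, the probability the column player plays Cooperate, from the row player's indifference between Cooperate and Defect: q + 13(1−q) = 14q + 2(1−q), giving q = 11/24.
Since the row player is indifferent in equilibrium, the row player's expected payoff equals the payoff from either row against (11/24, 13/24). Using Cooperate: (11/24) + 13(13/24) = 15/2.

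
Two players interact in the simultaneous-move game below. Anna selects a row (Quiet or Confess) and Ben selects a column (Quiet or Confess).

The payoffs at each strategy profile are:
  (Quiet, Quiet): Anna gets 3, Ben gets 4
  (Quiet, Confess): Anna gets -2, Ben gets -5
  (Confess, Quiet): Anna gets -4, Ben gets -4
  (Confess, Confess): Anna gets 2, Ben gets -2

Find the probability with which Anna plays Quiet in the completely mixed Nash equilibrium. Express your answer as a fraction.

Let x be the probability that Anna plays Quiet. In a completely mixed equilibrium, Ben must be indifferent between Quiet and Confess.
Ben's expected payoff from Quiet is 4x − 4(1−x); from Confess it is −5x − 2(1−x).
Setting these equal: 8x − 4 = −3x − 2, so x = 2/11.

2/11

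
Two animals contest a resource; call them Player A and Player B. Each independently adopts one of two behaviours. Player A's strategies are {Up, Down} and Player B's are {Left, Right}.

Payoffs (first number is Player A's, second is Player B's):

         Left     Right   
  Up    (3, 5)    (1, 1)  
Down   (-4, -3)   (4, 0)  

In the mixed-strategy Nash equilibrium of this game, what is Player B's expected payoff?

3/7

First find p, the probability Player A plays Up, from Player B's indifference between Left and Right: 5p − 3(1−p) = p, giving p = 3/7.
Since Player B is indifferent in equilibrium, Player B's expected payoff equals the payoff from either column against (3/7, 4/7). Using Left: 5(3/7) − 3(4/7) = 3/7.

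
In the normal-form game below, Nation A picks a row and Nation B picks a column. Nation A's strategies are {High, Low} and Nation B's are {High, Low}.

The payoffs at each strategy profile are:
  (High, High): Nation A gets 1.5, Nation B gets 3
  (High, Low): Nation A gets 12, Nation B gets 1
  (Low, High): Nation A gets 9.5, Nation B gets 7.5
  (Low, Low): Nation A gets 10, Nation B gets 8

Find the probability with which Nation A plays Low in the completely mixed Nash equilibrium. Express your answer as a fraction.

4/5

Let p be the probability that Nation A plays High. In a completely mixed equilibrium, Nation B must be indifferent between High and Low.
Nation B's expected payoff from High is 3p + 7.5(1−p); from Low it is p + 8(1−p).
Setting these equal: −4.5p + 7.5 = −7p + 8, so p = 1/5.
Therefore Nation A plays Low with probability 1 − 1/5 = 4/5.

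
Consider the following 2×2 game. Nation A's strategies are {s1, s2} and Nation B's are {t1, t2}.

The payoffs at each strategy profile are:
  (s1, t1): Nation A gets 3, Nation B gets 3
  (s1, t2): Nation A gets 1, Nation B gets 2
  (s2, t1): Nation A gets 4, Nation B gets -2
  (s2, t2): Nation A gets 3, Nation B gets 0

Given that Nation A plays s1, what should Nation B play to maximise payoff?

Against s1, Nation B earns 3 from t1 and 2 from t2.
So t1 is the best response.

t1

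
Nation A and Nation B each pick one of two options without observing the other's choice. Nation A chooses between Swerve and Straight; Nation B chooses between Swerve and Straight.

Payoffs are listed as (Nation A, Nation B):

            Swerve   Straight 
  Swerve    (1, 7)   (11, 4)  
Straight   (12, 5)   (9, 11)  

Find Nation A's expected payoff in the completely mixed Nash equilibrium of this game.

123/13

First find q, the probability Nation B plays Swerve, from Nation A's indifference between Swerve and Straight: q + 11(1−q) = 12q + 9(1−q), giving q = 2/13.
Since Nation A is indifferent in equilibrium, Nation A's expected payoff equals the payoff from either row against (2/13, 11/13). Using Swerve: (2/13) + 11(11/13) = 123/13.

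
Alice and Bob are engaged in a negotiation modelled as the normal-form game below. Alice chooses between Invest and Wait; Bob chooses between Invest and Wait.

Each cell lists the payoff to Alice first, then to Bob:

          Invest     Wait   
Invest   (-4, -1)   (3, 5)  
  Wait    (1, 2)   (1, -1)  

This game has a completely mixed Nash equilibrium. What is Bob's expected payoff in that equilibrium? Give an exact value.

First find x, the probability Alice plays Invest, from Bob's indifference between Invest and Wait: −x + 2(1−x) = 5x − (1−x), giving x = 1/3.
Since Bob is indifferent in equilibrium, Bob's expected payoff equals the payoff from either column against (1/3, 2/3). Using Invest: −(1/3) + 2(2/3) = 1.

1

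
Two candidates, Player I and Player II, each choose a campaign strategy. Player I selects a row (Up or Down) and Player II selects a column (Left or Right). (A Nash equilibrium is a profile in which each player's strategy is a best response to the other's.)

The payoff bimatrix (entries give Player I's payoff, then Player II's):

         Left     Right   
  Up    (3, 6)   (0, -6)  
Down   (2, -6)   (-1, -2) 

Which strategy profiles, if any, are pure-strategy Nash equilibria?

(Up, Left): Player I gets 3 ≥ 2 from Down, and Player II gets 6 ≥ -6 from Right — Nash equilibrium.
(Up, Right): Player II prefers Left (6 > -6) — not an equilibrium.
(Down, Left): Player I prefers Up (3 > 2); Player II prefers Right (-2 > -6) — not an equilibrium.
(Down, Right): Player I prefers Up (0 > -1) — not an equilibrium.

(Up, Left)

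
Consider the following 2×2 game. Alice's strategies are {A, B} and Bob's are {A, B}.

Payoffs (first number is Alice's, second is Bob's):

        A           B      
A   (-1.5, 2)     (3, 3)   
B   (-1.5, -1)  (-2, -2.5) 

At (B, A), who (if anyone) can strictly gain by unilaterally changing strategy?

Neither

Alice at (B, A) earns -1.5; deviating to A yields -1.5 — not better.
Bob earns -1; deviating to B yields -2.5 — not better.
Neither player can strictly improve; the profile is a Nash equilibrium.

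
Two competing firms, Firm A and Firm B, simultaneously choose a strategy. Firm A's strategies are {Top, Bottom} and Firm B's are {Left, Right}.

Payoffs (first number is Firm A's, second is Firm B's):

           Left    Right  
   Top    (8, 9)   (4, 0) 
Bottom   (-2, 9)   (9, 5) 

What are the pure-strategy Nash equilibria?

(Top, Left)

(Top, Left): Firm A gets 8 ≥ -2 from Bottom, and Firm B gets 9 ≥ 0 from Right — Nash equilibrium.
(Top, Right): Firm A prefers Bottom (9 > 4); Firm B prefers Left (9 > 0) — not an equilibrium.
(Bottom, Left): Firm A prefers Top (8 > -2) — not an equilibrium.
(Bottom, Right): Firm B prefers Left (9 > 5) — not an equilibrium.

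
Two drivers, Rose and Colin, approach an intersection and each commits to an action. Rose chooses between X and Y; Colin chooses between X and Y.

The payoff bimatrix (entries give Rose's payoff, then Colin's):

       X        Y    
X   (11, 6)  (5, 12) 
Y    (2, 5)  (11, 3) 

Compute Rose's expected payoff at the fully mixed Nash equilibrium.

First find y, the probability Colin plays X, from Rose's indifference between X and Y: 11y + 5(1−y) = 2y + 11(1−y), giving y = 2/5.
Since Rose is indifferent in equilibrium, Rose's expected payoff equals the payoff from either row against (2/5, 3/5). Using X: 11(2/5) + 5(3/5) = 37/5.

37/5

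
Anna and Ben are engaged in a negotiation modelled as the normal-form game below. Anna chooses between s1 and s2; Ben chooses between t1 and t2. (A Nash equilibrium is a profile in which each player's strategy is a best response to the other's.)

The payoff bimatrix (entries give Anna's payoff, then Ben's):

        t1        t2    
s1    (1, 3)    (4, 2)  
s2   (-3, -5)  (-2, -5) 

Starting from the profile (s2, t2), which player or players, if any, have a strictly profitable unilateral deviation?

Anna at (s2, t2) earns -2; deviating to s1 yields 4 — a strict improvement.
Ben earns -5; deviating to t1 yields -5 — not better.
Only Anna has a strictly profitable deviation.

Anna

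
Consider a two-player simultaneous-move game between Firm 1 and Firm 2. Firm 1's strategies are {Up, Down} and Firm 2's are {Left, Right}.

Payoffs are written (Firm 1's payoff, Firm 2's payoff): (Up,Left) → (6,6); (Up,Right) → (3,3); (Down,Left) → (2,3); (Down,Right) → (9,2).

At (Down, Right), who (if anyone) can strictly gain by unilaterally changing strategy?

Firm 2

Firm 1 at (Down, Right) earns 9; deviating to Up yields 3 — not better.
Firm 2 earns 2; deviating to Left yields 3 — a strict improvement.
Only Firm 2 has a strictly profitable deviation.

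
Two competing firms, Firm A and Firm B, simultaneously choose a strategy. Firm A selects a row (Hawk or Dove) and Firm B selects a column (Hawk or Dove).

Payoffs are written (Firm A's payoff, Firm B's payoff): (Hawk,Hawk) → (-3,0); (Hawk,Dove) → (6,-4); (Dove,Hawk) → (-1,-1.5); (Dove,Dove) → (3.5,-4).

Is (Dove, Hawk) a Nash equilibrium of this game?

At (Dove, Hawk), Firm A earns -1; switching to Hawk would give -3, so Firm A has no profitable deviation.
Firm B earns -1.5; switching to Dove would give -4, so Firm B has no profitable deviation.
Neither player can gain by a unilateral deviation, so this profile is a Nash equilibrium.

Yes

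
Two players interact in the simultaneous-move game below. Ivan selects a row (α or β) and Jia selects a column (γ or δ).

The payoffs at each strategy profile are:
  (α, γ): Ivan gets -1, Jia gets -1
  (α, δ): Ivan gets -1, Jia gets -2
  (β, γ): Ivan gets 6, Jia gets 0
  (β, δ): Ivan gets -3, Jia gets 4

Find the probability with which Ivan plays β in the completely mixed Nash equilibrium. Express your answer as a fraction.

Let r be the probability that Ivan plays α. In a completely mixed equilibrium, Jia must be indifferent between γ and δ.
Jia's expected payoff from γ is −r; from δ it is −2r + 4(1−r).
Setting these equal: −r = −6r + 4, so r = 4/5.
Therefore Ivan plays β with probability 1 − 4/5 = 1/5.

1/5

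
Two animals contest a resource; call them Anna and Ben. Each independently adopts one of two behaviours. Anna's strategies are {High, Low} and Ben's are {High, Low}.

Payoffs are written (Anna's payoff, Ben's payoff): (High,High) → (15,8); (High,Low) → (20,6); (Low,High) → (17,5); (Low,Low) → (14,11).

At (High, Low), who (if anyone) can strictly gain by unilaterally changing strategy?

Anna at (High, Low) earns 20; deviating to Low yields 14 — not better.
Ben earns 6; deviating to High yields 8 — a strict improvement.
Only Ben has a strictly profitable deviation.

Ben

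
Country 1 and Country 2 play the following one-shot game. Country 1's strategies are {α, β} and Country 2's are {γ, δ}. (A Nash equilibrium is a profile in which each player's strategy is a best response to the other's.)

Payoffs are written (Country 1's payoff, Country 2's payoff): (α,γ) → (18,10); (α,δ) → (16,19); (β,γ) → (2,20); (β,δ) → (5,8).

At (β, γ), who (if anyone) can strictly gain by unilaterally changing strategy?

Country 1

Country 1 at (β, γ) earns 2; deviating to α yields 18 — a strict improvement.
Country 2 earns 20; deviating to δ yields 8 — not better.
Only Country 1 has a strictly profitable deviation.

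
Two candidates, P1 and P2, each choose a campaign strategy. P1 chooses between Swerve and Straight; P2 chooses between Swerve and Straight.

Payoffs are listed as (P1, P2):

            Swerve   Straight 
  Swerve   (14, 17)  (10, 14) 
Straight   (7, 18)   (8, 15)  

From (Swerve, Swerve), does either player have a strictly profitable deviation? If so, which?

Neither

P1 at (Swerve, Swerve) earns 14; deviating to Straight yields 7 — not better.
P2 earns 17; deviating to Straight yields 14 — not better.
Neither player can strictly improve; the profile is a Nash equilibrium.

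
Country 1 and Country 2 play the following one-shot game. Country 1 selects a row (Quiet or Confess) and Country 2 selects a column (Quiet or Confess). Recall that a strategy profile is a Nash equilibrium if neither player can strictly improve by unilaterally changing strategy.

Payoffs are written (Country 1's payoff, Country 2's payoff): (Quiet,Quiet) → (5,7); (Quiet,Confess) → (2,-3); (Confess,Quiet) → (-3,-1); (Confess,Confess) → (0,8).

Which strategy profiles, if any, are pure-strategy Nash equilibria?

(Quiet, Quiet): Country 1 gets 5 ≥ -3 from Confess, and Country 2 gets 7 ≥ -3 from Confess — Nash equilibrium.
(Quiet, Confess): Country 2 prefers Quiet (7 > -3) — not an equilibrium.
(Confess, Quiet): Country 1 prefers Quiet (5 > -3); Country 2 prefers Confess (8 > -1) — not an equilibrium.
(Confess, Confess): Country 1 prefers Quiet (2 > 0) — not an equilibrium.

(Quiet, Quiet)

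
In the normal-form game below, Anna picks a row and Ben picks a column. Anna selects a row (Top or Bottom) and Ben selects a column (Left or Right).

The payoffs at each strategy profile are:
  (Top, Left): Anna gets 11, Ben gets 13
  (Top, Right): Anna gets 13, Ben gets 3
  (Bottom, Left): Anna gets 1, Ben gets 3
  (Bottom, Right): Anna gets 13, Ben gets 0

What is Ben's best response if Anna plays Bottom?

Against Bottom, Ben earns 3 from Left and 0 from Right.
So Left is the best response.

Left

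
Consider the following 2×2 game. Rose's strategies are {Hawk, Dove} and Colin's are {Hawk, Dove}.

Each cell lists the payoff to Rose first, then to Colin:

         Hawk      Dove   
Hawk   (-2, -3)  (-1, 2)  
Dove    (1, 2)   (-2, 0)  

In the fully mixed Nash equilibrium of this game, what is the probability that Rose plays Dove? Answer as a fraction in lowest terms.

Let r be the probability that Rose plays Hawk. In a completely mixed equilibrium, Colin must be indifferent between Hawk and Dove.
Colin's expected payoff from Hawk is −3r + 2(1−r); from Dove it is 2r.
Setting these equal: −5r + 2 = 2r, so r = 2/7.
Therefore Rose plays Dove with probability 1 − 2/7 = 5/7.

5/7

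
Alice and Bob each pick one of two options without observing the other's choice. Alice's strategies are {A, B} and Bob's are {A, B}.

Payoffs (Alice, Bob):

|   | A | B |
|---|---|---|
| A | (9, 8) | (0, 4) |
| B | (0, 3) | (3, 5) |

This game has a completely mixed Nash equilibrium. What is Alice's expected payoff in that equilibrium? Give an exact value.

9/4

First find q, the probability Bob plays A, from Alice's indifference between A and B: 9q = 3(1−q), giving q = 1/4.
Since Alice is indifferent in equilibrium, Alice's expected payoff equals the payoff from either row against (1/4, 3/4). Using A: 9(1/4) = 9/4.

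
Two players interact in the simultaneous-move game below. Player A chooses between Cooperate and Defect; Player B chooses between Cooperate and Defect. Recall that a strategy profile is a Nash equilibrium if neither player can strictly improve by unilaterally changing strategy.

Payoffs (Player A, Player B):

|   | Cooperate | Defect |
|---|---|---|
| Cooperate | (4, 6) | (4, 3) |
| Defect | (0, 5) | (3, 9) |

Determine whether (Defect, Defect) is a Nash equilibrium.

No

At (Defect, Defect), Player A earns 3; switching to Cooperate would give 4, so Player A would deviate.
Player B earns 9; switching to Cooperate would give 5, so Player B has no profitable deviation.
Since at least one player can profitably deviate, this is not a Nash equilibrium.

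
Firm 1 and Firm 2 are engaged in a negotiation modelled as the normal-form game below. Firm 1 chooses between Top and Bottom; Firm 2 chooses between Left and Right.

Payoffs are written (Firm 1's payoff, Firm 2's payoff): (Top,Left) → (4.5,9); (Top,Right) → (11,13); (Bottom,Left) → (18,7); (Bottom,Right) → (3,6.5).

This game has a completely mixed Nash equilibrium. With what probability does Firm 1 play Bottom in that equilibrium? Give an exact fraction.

8/9

Let p be the probability that Firm 1 plays Top. In a completely mixed equilibrium, Firm 2 must be indifferent between Left and Right.
Firm 2's expected payoff from Left is 9p + 7(1−p); from Right it is 13p + 6.5(1−p).
Setting these equal: 2p + 7 = 6.5p + 6.5, so p = 1/9.
Therefore Firm 1 plays Bottom with probability 1 − 1/9 = 8/9.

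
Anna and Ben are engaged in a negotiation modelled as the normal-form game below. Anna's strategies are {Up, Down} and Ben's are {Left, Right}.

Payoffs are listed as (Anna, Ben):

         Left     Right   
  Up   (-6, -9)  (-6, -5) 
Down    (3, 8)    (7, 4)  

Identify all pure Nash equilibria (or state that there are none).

(Up, Left): Anna prefers Down (3 > -6); Ben prefers Right (-5 > -9) — not an equilibrium.
(Up, Right): Anna prefers Down (7 > -6) — not an equilibrium.
(Down, Left): Anna gets 3 ≥ -6 from Up, and Ben gets 8 ≥ 4 from Right — Nash equilibrium.
(Down, Right): Ben prefers Left (8 > 4) — not an equilibrium.

(Down, Left)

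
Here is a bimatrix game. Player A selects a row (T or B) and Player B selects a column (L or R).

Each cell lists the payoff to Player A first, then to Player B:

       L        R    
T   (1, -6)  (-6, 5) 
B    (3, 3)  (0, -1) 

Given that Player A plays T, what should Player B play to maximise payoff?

R

Against T, Player B earns -6 from L and 5 from R.
So R is the best response.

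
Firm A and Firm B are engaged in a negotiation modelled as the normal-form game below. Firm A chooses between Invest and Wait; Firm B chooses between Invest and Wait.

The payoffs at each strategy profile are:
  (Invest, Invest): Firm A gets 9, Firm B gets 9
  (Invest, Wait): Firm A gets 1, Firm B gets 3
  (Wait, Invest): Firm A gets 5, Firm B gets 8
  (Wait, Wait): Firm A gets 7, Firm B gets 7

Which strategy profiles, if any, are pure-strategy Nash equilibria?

(Invest, Invest): Firm A gets 9 ≥ 5 from Wait, and Firm B gets 9 ≥ 3 from Wait — Nash equilibrium.
(Invest, Wait): Firm A prefers Wait (7 > 1); Firm B prefers Invest (9 > 3) — not an equilibrium.
(Wait, Invest): Firm A prefers Invest (9 > 5) — not an equilibrium.
(Wait, Wait): Firm B prefers Invest (8 > 7) — not an equilibrium.

(Invest, Invest)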